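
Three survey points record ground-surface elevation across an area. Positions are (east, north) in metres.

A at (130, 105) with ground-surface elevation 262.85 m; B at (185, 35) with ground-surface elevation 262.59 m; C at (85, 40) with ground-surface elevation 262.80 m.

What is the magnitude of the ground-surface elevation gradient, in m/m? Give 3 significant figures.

0.00293 m/m

Differences from A: to B (Δx, Δy, Δh) = (55, -70, -0.26); to C = (-45, -65, -0.05).
Determinant of the coordinate differences = 55·(-65) − (-45)·(-70) = -6725.
∂z/∂x = [(-0.26)·(-65) − (-0.05)·(-70)] / -6725 = -0.001993
∂z/∂y = [55·(-0.05) − (-45)·(-0.26)] / -6725 = +0.002149
|∇f| = √(-0.001993² + 0.002149²) = 0.002931 m/m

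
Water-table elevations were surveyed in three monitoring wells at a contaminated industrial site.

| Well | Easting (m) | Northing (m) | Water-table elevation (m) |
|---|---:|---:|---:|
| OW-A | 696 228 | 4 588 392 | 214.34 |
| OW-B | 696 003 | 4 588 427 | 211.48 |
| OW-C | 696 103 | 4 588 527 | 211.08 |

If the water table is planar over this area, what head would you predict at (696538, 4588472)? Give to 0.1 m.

Differences from OW-A: to OW-B (Δx, Δy, Δh) = (-225, 35, -2.86); to OW-C = (-125, 135, -3.26).
Solve a·Δx + b·Δy = Δh: det = (-225)·135 − (-125)·35 = -26000.
∂h/∂x = [(-2.86)·135 − (-3.26)·35] / -26000 = +0.01046
∂h/∂y = [(-225)·(-3.26) − (-125)·(-2.86)] / -26000 = -0.01446
h(696538, 4588472) = 214.34 + (+0.01046)·(310) + (-0.01446)·(80) = 214.34 +3.243 -1.157 = 216.426 m.

216.4 m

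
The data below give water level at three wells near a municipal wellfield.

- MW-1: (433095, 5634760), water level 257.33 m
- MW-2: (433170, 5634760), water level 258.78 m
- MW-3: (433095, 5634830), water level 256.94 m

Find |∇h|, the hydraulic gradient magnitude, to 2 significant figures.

0.020

∂h/∂x = (258.78 − 257.33) / (433170 − 433095) = +0.01933
∂h/∂y = (256.94 − 257.33) / (5634830 − 5634760) = -0.005571
|∇h| = √(0.01933² + -0.005571²) = 0.02012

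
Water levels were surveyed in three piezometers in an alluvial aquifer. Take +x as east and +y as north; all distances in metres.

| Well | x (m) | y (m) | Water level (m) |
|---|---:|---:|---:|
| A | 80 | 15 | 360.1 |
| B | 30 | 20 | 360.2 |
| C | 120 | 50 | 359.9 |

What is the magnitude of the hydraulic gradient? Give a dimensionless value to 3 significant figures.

0.00385

With h = a·x + b·y + c and A as origin, the differences give:
  (-50)·a + 5·b = +0.1
  40·a + 35·b = -0.2
Eliminate b (×35 and ×5, subtract): -1950·a = 4.50 → a = ∂h/∂x = -0.002308
Back-substitute: b = ∂h/∂y = -0.003077.
|∇h| = √(-0.002308² + -0.003077²) = 0.003846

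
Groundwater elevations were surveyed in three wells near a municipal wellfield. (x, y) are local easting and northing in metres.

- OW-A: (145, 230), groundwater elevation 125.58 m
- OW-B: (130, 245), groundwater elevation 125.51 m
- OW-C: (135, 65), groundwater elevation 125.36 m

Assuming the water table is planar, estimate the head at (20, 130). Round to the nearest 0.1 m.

Three-point gradient (reference OW-A): Δ to OW-B = (-15, 15, -0.07), Δ to OW-C = (-10, -165, -0.22).
∂h/∂x = +0.005657, ∂h/∂y = +0.0009905 (det = 2625).
h(20, 130) = 125.58 + (+0.005657)·(-125) + (+0.0009905)·(-100) = 125.58 -0.707 -0.099 = 124.774 m.

124.8 m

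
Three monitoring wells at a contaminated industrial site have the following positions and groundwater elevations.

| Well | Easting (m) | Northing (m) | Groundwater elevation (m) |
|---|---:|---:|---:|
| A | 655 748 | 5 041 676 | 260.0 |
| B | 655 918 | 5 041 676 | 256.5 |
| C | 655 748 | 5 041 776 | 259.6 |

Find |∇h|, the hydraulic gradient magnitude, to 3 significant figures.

0.0210

∂h/∂x = (256.5 − 260.0) / (655918 − 655748) = -0.02059
∂h/∂y = (259.6 − 260.0) / (5041776 − 5041676) = -0.004000
|∇h| = √(-0.02059² + -0.004000²) = 0.02097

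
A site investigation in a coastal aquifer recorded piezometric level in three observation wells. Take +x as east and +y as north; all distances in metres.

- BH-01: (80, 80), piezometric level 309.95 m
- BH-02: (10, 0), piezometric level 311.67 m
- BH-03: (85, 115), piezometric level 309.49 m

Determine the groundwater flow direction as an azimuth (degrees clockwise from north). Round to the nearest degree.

Taking BH-01 as reference: BH-02−BH-01 = (-70, -80, +1.72); BH-03−BH-01 = (5, 35, -0.46).
Solve a·Δx + b·Δy = Δh: det = (-70)·35 − 5·(-80) = -2050.
∂h/∂x = [(+1.72)·35 − (-0.46)·(-80)] / -2050 = -0.01141
∂h/∂y = [(-70)·(-0.46) − 5·(+1.72)] / -2050 = -0.01151
Flow direction (−∇h) has components (+0.01141 E, +0.01151 N).
Azimuth = atan2(E, N) = atan2(+0.01141, +0.01151) = 44.8° ≈ 045°.

045°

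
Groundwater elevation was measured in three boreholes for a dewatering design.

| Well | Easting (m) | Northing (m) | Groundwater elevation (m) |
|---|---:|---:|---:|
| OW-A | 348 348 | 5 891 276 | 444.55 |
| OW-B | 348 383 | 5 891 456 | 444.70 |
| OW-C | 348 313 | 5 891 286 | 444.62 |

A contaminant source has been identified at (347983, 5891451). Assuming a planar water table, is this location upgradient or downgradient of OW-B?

Three-point gradient (reference OW-A): Δ to OW-B = (35, 180, +0.15), Δ to OW-C = (-35, 10, +0.07).
∂h/∂x = -0.001669, ∂h/∂y = +0.001158 (det = 6650).
Head at (347983, 5891451) = 444.55 + (-0.001669)·(-365) + (+0.001158)·(175) = 445.36 m.
That is higher than the 444.70 m at OW-B, so the point is upgradient.

upgradient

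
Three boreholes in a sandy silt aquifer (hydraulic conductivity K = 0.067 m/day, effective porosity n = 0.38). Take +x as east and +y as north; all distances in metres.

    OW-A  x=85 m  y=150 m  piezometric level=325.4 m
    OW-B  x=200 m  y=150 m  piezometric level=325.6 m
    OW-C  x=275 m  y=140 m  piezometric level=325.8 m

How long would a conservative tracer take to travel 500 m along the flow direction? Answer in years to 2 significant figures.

1100 years

Taking OW-A as reference: OW-B−OW-A = (115, 0, +0.2); OW-C−OW-A = (190, -10, +0.4).
Determinant of the coordinate differences = 115·(-10) − 190·0 = -1150.
∂h/∂x = [(+0.2)·(-10) − (+0.4)·0] / -1150 = +0.001739
∂h/∂y = [115·(+0.4) − 190·(+0.2)] / -1150 = -0.006957
|∇h| = √(0.001739² + -0.006957²) = 0.007171
Seepage velocity v = K·i/n = 0.067 × 0.007171 / 0.38 = 0.001264 m/day.
t = 500 / 0.001264 = 3.956e+05 days = 1.08e+03 years.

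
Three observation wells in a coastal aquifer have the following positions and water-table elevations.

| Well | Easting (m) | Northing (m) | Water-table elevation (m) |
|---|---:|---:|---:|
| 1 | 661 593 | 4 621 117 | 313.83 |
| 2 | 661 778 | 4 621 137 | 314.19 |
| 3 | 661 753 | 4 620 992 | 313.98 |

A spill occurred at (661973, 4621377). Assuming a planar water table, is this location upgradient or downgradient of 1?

Differences from 1: to 2 (Δx, Δy, Δh) = (185, 20, +0.36); to 3 = (160, -125, +0.15).
Solve a·Δx + b·Δy = Δh: det = 185·(-125) − 160·20 = -26325.
∂h/∂x = [(+0.36)·(-125) − (+0.15)·20] / -26325 = +0.001823
∂h/∂y = [185·(+0.15) − 160·(+0.36)] / -26325 = +0.001134
Head at (661973, 4621377) = 313.83 + (+0.001823)·(380) + (+0.001134)·(260) = 314.82 m.
That is higher than the 313.83 m at 1, so the point is upgradient.

upgradient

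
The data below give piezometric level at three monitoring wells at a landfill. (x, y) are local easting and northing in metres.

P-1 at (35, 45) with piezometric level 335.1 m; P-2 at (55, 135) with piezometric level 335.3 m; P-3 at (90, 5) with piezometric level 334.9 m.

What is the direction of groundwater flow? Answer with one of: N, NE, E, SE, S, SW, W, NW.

SE

Differences from P-1: to P-2 (Δx, Δy, Δh) = (20, 90, +0.2); to P-3 = (55, -40, -0.2).
Determinant of the coordinate differences = 20·(-40) − 55·90 = -5750.
∂h/∂x = [(+0.2)·(-40) − (-0.2)·90] / -5750 = -0.001739
∂h/∂y = [20·(-0.2) − 55·(+0.2)] / -5750 = +0.002609
Flow = −∇h = (+0.001739 east, -0.002609 north), which points southeast.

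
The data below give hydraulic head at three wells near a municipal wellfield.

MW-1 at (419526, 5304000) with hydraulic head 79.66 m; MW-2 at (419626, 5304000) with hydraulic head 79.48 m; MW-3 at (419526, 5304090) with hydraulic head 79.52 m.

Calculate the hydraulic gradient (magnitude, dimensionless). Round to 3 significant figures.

∂h/∂x = (79.48 − 79.66) / (419626 − 419526) = -0.001800
∂h/∂y = (79.52 − 79.66) / (5304090 − 5304000) = -0.001556
|∇h| = √(-0.001800² + -0.001556²) = 0.002379

0.00238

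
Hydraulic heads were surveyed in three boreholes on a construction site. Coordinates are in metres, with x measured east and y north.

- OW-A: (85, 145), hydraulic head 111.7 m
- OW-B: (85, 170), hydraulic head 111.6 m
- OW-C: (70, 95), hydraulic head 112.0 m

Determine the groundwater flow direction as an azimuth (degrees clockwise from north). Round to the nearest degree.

059°

With h = a·x + b·y + c and OW-A as origin, the differences give:
  0·a + 25·b = -0.1
  (-15)·a + (-50)·b = +0.3
Eliminate b (×(-50) and ×25, subtract): 375·a = -2.50 → a = ∂h/∂x = -0.006667
Back-substitute: b = ∂h/∂y = -0.004000.
Flow direction (−∇h) has components (+0.006667 E, +0.004000 N).
Azimuth = atan2(E, N) = atan2(+0.006667, +0.004000) = 59.0° ≈ 059°.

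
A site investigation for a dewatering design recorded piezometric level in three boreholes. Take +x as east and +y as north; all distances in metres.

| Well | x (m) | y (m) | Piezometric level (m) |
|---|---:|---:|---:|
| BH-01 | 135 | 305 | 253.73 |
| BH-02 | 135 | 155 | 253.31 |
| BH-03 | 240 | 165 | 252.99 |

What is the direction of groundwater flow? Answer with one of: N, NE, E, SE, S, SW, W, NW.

Three-point gradient (reference BH-01): Δ to BH-02 = (0, -150, -0.42), Δ to BH-03 = (105, -140, -0.74).
∂h/∂x = -0.003314, ∂h/∂y = +0.002800 (det = 15750).
Flow = −∇h = (+0.003314 east, -0.002800 north), which points southeast.

SE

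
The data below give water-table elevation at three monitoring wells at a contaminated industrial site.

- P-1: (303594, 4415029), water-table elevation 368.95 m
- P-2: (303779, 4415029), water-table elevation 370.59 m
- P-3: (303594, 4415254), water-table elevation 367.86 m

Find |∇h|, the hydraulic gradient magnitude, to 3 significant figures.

∂h/∂x = (370.59 − 368.95) / (303779 − 303594) = +0.008865
∂h/∂y = (367.86 − 368.95) / (4415254 − 4415029) = -0.004844
|∇h| = √(0.008865² + -0.004844²) = 0.0101

0.0101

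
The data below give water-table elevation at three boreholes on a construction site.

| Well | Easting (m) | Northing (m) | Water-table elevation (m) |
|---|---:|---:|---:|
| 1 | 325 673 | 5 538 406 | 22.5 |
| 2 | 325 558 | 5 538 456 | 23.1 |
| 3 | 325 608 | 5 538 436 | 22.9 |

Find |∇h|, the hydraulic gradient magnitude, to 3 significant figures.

Taking 1 as reference: 2−1 = (-115, 50, +0.6); 3−1 = (-65, 30, +0.4).
Determinant of the coordinate differences = (-115)·30 − (-65)·50 = -200.
∂h/∂x = [(+0.6)·30 − (+0.4)·50] / -200 = +0.010000
∂h/∂y = [(-115)·(+0.4) − (-65)·(+0.6)] / -200 = +0.03500
|∇h| = √(0.010000² + 0.03500²) = 0.0364

0.0364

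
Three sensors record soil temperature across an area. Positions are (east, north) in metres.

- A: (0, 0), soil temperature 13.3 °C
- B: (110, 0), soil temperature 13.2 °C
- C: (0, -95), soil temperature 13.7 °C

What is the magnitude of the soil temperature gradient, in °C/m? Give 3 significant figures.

0.00431 °C/m

∂T/∂x = (13.2 − 13.3) / (110 − 0) = -0.0009091
∂T/∂y = (13.7 − 13.3) / (-95 − 0) = -0.004211
|∇f| = √(-0.0009091² + -0.004211²) = 0.004308 °C/m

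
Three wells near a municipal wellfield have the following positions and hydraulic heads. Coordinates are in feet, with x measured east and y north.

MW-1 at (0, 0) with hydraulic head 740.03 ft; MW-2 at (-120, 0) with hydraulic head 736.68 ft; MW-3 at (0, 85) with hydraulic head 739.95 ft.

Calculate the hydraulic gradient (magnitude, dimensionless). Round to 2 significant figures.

∂h/∂x = (736.68 − 740.03) / (-120 − 0) = +0.02792
∂h/∂y = (739.95 − 740.03) / (85 − 0) = -0.0009412
|∇h| = √(0.02792² + -0.0009412²) = 0.02794

0.028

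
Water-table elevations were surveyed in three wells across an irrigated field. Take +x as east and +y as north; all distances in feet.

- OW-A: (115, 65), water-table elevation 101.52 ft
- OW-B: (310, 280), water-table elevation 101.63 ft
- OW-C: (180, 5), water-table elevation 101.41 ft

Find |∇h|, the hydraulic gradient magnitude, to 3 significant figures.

0.00130

Taking OW-A as reference: OW-B−OW-A = (195, 215, +0.11); OW-C−OW-A = (65, -60, -0.11).
Solve a·Δx + b·Δy = Δh: det = 195·(-60) − 65·215 = -25675.
∂h/∂x = [(+0.11)·(-60) − (-0.11)·215] / -25675 = -0.0006641
∂h/∂y = [195·(-0.11) − 65·(+0.11)] / -25675 = +0.001114
|∇h| = √(-0.0006641² + 0.001114²) = 0.001297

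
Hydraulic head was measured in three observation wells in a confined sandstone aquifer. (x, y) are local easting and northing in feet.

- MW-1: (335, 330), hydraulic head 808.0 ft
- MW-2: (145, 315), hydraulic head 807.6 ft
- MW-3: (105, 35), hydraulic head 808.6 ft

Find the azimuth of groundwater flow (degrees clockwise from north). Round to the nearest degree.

328°

Taking MW-1 as reference: MW-2−MW-1 = (-190, -15, -0.4); MW-3−MW-1 = (-230, -295, +0.6).
Determinant of the coordinate differences = (-190)·(-295) − (-230)·(-15) = 52600.
∂h/∂x = [(-0.4)·(-295) − (+0.6)·(-15)] / 52600 = +0.002414
∂h/∂y = [(-190)·(+0.6) − (-230)·(-0.4)] / 52600 = -0.003916
Flow direction (−∇h) has components (-0.002414 E, +0.003916 N).
Azimuth = atan2(E, N) = atan2(-0.002414, +0.003916) = 328.3° ≈ 328°.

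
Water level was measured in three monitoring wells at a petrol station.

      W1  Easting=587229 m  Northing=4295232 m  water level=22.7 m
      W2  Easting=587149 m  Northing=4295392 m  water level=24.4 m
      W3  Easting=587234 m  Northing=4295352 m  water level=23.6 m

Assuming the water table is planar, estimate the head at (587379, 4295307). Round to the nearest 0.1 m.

22.4 m

Taking W1 as reference: W2−W1 = (-80, 160, +1.7); W3−W1 = (5, 120, +0.9).
Solve a·Δx + b·Δy = Δh: det = (-80)·120 − 5·160 = -10400.
∂h/∂x = [(+1.7)·120 − (+0.9)·160] / -10400 = -0.005769
∂h/∂y = [(-80)·(+0.9) − 5·(+1.7)] / -10400 = +0.007740
h(587379, 4295307) = 22.7 + (-0.005769)·(150) + (+0.007740)·(75) = 22.7 -0.865 +0.581 = 22.415 m.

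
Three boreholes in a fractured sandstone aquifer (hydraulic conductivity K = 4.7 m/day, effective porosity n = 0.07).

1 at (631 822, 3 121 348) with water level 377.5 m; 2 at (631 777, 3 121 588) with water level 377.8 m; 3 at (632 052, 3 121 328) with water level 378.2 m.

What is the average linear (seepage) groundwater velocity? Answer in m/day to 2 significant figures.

With h = a·x + b·y + c and 1 as origin, the differences give:
  (-45)·a + 240·b = +0.3
  230·a + (-20)·b = +0.7
Eliminate b (×(-20) and ×240, subtract): -54300·a = -174.00 → a = ∂h/∂x = +0.003204
Back-substitute: b = ∂h/∂y = +0.001851.
|∇h| = √(0.003204² + 0.001851²) = 0.0037
Seepage velocity v = K·i/n = 4.7 × 0.0037 / 0.07 = 0.2484 m/day.

0.25 m/day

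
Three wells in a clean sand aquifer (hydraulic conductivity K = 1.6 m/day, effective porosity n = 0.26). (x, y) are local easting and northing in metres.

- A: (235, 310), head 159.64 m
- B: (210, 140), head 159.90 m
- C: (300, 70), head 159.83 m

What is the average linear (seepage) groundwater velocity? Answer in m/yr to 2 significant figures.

Differences from A: to B (Δx, Δy, Δh) = (-25, -170, +0.26); to C = (65, -240, +0.19).
Solve a·Δx + b·Δy = Δh: det = (-25)·(-240) − 65·(-170) = 17050.
∂h/∂x = [(+0.26)·(-240) − (+0.19)·(-170)] / 17050 = -0.001765
∂h/∂y = [(-25)·(+0.19) − 65·(+0.26)] / 17050 = -0.001270
|∇h| = √(-0.001765² + -0.001270²) = 0.002174
Seepage velocity v = K·i/n = 1.6 × 0.002174 / 0.26 = 0.01338 m/day = 4.887 m/yr.

4.9 m/yr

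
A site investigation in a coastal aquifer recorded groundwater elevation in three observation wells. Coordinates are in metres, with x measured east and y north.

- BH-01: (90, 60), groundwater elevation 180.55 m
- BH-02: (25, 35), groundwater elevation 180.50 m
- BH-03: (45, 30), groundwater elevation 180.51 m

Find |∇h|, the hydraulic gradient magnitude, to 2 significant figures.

Taking BH-01 as reference: BH-02−BH-01 = (-65, -25, -0.05); BH-03−BH-01 = (-45, -30, -0.04).
Determinant of the coordinate differences = (-65)·(-30) − (-45)·(-25) = 825.
∂h/∂x = [(-0.05)·(-30) − (-0.04)·(-25)] / 825 = +0.0006061
∂h/∂y = [(-65)·(-0.04) − (-45)·(-0.05)] / 825 = +0.0004242
|∇h| = √(0.0006061² + 0.0004242²) = 0.0007398

0.00074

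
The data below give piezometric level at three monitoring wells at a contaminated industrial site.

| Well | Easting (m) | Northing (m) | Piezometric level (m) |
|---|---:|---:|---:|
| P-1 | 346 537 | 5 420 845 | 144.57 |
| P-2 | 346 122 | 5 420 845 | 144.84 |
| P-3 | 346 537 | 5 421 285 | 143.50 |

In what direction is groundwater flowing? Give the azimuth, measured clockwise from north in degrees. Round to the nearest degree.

∂h/∂x = (144.84 − 144.57) / (346122 − 346537) = -0.0006506
∂h/∂y = (143.50 − 144.57) / (5421285 − 5420845) = -0.002432
Flow direction (−∇h) has components (+0.0006506 E, +0.002432 N).
Azimuth = atan2(E, N) = atan2(+0.0006506, +0.002432) = 15.0° ≈ 015°.

015°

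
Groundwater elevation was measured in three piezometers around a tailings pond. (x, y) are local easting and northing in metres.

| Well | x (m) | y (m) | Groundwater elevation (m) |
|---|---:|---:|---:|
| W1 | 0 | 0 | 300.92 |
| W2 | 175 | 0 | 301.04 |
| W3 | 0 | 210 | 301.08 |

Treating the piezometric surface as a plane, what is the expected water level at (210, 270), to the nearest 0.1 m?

∂h/∂x = (301.04 − 300.92) / (175 − 0) = +0.0006857
∂h/∂y = (301.08 − 300.92) / (210 − 0) = +0.0007619
h(210, 270) = 300.92 + (+0.0006857)·(210) + (+0.0007619)·(270) = 300.92 +0.144 +0.206 = 301.270 m.

301.3 m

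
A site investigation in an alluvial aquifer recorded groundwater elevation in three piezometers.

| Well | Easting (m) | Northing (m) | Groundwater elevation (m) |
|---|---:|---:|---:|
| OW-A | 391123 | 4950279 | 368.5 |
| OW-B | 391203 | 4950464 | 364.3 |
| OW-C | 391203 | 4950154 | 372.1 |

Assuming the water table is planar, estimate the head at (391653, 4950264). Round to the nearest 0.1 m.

Three-point gradient (reference OW-A): Δ to OW-B = (80, 185, -4.2), Δ to OW-C = (80, -125, +3.6).
∂h/∂x = +0.005685, ∂h/∂y = -0.02516 (det = -24800).
h(391653, 4950264) = 368.5 + (+0.005685)·(530) + (-0.02516)·(-15) = 368.5 +3.013 +0.377 = 371.891 m.

371.9 m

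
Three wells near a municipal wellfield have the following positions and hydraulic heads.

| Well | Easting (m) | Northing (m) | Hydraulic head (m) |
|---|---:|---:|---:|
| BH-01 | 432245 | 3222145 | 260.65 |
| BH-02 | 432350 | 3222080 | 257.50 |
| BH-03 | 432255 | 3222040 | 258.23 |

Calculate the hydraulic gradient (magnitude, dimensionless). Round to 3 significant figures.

Differences from BH-01: to BH-02 (Δx, Δy, Δh) = (105, -65, -3.15); to BH-03 = (10, -105, -2.42).
Determinant of the coordinate differences = 105·(-105) − 10·(-65) = -10375.
∂h/∂x = [(-3.15)·(-105) − (-2.42)·(-65)] / -10375 = -0.01672
∂h/∂y = [105·(-2.42) − 10·(-3.15)] / -10375 = +0.02146
|∇h| = √(-0.01672² + 0.02146²) = 0.0272

0.0272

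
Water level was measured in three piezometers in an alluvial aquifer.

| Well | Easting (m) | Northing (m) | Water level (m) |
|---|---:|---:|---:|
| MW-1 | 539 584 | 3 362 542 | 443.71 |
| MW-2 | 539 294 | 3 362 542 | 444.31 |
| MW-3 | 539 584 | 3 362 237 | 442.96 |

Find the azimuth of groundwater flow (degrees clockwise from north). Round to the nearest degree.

140°

∂h/∂x = (444.31 − 443.71) / (539294 − 539584) = -0.002069
∂h/∂y = (442.96 − 443.71) / (3362237 − 3362542) = +0.002459
Flow direction (−∇h) has components (+0.002069 E, -0.002459 N).
Azimuth = atan2(E, N) = atan2(+0.002069, -0.002459) = 139.9° ≈ 140°.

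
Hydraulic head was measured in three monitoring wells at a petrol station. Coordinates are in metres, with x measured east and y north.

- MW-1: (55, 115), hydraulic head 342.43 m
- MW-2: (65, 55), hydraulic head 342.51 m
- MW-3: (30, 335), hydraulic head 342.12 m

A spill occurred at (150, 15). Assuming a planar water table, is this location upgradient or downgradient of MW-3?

With h = a·x + b·y + c and MW-1 as origin, the differences give:
  10·a + (-60)·b = +0.08
  (-25)·a + 220·b = -0.31
Eliminate b (×220 and ×(-60), subtract): 700·a = -1.000 → a = ∂h/∂x = -0.001429
Back-substitute: b = ∂h/∂y = -0.001571.
Head at (150, 15) = 342.43 + (-0.001429)·(95) + (-0.001571)·(-100) = 342.45 m.
That is higher than the 342.12 m at MW-3, so the point is upgradient.

upgradient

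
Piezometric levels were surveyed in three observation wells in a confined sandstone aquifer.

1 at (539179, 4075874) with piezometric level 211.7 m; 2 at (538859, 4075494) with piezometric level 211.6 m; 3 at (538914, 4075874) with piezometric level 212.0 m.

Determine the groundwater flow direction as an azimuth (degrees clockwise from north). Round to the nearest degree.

137°

Taking 1 as reference: 2−1 = (-320, -380, -0.1); 3−1 = (-265, 0, +0.3).
Determinant of the coordinate differences = (-320)·0 − (-265)·(-380) = -100700.
∂h/∂x = [(-0.1)·0 − (+0.3)·(-380)] / -100700 = -0.001132
∂h/∂y = [(-320)·(+0.3) − (-265)·(-0.1)] / -100700 = +0.001216
Flow direction (−∇h) has components (+0.001132 E, -0.001216 N).
Azimuth = atan2(E, N) = atan2(+0.001132, -0.001216) = 137.1° ≈ 137°.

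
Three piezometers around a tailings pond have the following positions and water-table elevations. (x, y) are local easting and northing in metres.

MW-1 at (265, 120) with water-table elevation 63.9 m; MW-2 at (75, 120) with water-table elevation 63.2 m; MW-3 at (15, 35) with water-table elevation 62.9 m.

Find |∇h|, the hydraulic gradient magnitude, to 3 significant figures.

0.00380

With h = a·x + b·y + c and MW-1 as origin, the differences give:
  (-190)·a + 0·b = -0.7
  (-250)·a + (-85)·b = -1.0
Eliminate b (×(-85) and ×0, subtract): 16150·a = 59.50 → a = ∂h/∂x = +0.003684
Back-substitute: b = ∂h/∂y = +0.0009288.
|∇h| = √(0.003684² + 0.0009288²) = 0.003799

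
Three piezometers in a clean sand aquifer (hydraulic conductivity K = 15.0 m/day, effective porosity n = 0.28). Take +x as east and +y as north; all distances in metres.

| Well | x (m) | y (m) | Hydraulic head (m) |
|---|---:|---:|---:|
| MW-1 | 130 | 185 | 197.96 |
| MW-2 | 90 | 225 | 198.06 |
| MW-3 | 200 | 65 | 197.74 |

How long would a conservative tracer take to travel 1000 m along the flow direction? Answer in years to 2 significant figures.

28 years

Taking MW-1 as reference: MW-2−MW-1 = (-40, 40, +0.10); MW-3−MW-1 = (70, -120, -0.22).
Solve a·Δx + b·Δy = Δh: det = (-40)·(-120) − 70·40 = 2000.
∂h/∂x = [(+0.10)·(-120) − (-0.22)·40] / 2000 = -0.001600
∂h/∂y = [(-40)·(-0.22) − 70·(+0.10)] / 2000 = +0.0009000
|∇h| = √(-0.001600² + 0.0009000²) = 0.001836
Seepage velocity v = K·i/n = 15.0 × 0.001836 / 0.28 = 0.09836 m/day.
t = 1000 / 0.09836 = 1.017e+04 days = 27.8 years.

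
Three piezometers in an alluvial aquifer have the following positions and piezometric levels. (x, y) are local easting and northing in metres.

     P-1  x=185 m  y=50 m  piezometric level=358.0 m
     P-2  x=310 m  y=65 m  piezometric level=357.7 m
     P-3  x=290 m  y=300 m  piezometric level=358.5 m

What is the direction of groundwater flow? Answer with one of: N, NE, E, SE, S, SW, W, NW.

Taking P-1 as reference: P-2−P-1 = (125, 15, -0.3); P-3−P-1 = (105, 250, +0.5).
Solve a·Δx + b·Δy = Δh: det = 125·250 − 105·15 = 29675.
∂h/∂x = [(-0.3)·250 − (+0.5)·15] / 29675 = -0.002780
∂h/∂y = [125·(+0.5) − 105·(-0.3)] / 29675 = +0.003168
Flow = −∇h = (+0.002780 east, -0.003168 north), which points southeast.

SE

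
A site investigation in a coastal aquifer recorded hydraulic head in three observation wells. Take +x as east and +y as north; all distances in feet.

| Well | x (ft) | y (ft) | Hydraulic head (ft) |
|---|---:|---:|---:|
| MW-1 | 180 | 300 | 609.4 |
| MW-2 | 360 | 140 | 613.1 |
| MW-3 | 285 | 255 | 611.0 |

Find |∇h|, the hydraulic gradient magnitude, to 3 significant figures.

Differences from MW-1: to MW-2 (Δx, Δy, Δh) = (180, -160, +3.7); to MW-3 = (105, -45, +1.6).
Solve a·Δx + b·Δy = Δh: det = 180·(-45) − 105·(-160) = 8700.
∂h/∂x = [(+3.7)·(-45) − (+1.6)·(-160)] / 8700 = +0.01029
∂h/∂y = [180·(+1.6) − 105·(+3.7)] / 8700 = -0.01155
|∇h| = √(0.01029² + -0.01155²) = 0.01547

0.0155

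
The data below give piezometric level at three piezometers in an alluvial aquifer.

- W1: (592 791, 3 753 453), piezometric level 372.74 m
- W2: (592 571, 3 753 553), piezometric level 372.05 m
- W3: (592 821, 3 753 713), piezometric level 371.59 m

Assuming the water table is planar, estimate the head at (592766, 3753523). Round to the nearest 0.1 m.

372.4 m

Differences from W1: to W2 (Δx, Δy, Δh) = (-220, 100, -0.69); to W3 = (30, 260, -1.15).
Solve a·Δx + b·Δy = Δh: det = (-220)·260 − 30·100 = -60200.
∂h/∂x = [(-0.69)·260 − (-1.15)·100] / -60200 = +0.001070
∂h/∂y = [(-220)·(-1.15) − 30·(-0.69)] / -60200 = -0.004547
h(592766, 3753523) = 372.74 + (+0.001070)·(-25) + (-0.004547)·(70) = 372.74 -0.027 -0.318 = 372.395 m.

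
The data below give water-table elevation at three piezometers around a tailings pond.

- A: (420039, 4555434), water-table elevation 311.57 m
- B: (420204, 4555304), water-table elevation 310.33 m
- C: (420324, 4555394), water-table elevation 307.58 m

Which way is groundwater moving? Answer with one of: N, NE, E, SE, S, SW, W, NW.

Differences from A: to B (Δx, Δy, Δh) = (165, -130, -1.24); to C = (285, -40, -3.99).
Solve a·Δx + b·Δy = Δh: det = 165·(-40) − 285·(-130) = 30450.
∂h/∂x = [(-1.24)·(-40) − (-3.99)·(-130)] / 30450 = -0.01541
∂h/∂y = [165·(-3.99) − 285·(-1.24)] / 30450 = -0.01001
Flow = −∇h = (+0.01541 east, +0.01001 north), which points northeast.

NE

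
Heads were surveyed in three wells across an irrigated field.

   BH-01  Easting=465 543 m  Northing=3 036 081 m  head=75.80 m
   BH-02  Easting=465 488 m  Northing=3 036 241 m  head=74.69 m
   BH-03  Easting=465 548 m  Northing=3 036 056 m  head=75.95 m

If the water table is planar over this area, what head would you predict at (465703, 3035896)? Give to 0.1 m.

77.7 m

Three-point gradient (reference BH-01): Δ to BH-02 = (-55, 160, -1.11), Δ to BH-03 = (5, -25, +0.15).
∂h/∂x = +0.006522, ∂h/∂y = -0.004696 (det = 575).
h(465703, 3035896) = 75.80 + (+0.006522)·(160) + (-0.004696)·(-185) = 75.80 +1.043 +0.869 = 77.712 m.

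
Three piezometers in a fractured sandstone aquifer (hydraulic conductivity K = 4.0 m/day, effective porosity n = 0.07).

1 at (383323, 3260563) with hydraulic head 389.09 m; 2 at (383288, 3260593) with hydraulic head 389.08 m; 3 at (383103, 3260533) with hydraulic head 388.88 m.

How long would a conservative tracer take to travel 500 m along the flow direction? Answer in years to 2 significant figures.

Three-point gradient (reference 1): Δ to 2 = (-35, 30, -0.01), Δ to 3 = (-220, -30, -0.21).
∂h/∂x = +0.0008627, ∂h/∂y = +0.0006732 (det = 7650).
|∇h| = √(0.0008627² + 0.0006732²) = 0.001094
Seepage velocity v = K·i/n = 4.0 × 0.001094 / 0.07 = 0.06251 m/day.
t = 500 / 0.06251 = 7999 days = 21.9 years.

22 years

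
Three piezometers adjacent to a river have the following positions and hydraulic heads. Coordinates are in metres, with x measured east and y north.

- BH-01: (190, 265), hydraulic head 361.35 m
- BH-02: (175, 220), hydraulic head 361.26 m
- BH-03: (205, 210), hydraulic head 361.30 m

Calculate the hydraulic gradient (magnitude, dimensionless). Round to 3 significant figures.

Three-point gradient (reference BH-01): Δ to BH-02 = (-15, -45, -0.09), Δ to BH-03 = (15, -55, -0.05).
∂h/∂x = +0.001800, ∂h/∂y = +0.001400 (det = 1500).
|∇h| = √(0.001800² + 0.001400²) = 0.00228

0.00228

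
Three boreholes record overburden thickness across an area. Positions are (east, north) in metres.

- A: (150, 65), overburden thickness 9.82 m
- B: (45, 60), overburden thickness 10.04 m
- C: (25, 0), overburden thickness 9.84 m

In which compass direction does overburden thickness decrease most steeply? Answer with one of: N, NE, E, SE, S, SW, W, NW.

SE

With d = a·x + b·y + c and A as origin, the differences give:
  (-105)·a + (-5)·b = +0.22
  (-125)·a + (-65)·b = +0.02
Eliminate b (×(-65) and ×(-5), subtract): 6200·a = -14.200 → a = ∂d/∂x = -0.002290
Back-substitute: b = ∂d/∂y = +0.004097.
Steepest decrease is along −∇f = (+0.002290 E, -0.004097 N) → southeast.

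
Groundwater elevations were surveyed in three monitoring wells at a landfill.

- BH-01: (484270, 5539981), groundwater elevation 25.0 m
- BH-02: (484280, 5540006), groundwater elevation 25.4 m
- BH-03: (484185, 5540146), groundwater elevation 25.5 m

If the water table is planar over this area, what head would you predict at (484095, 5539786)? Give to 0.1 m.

20.5 m

Three-point gradient (reference BH-01): Δ to BH-02 = (10, 25, +0.4), Δ to BH-03 = (-85, 165, +0.5).
∂h/∂x = +0.01417, ∂h/∂y = +0.01033 (det = 3775).
h(484095, 5539786) = 25.0 + (+0.01417)·(-175) + (+0.01033)·(-195) = 25.0 -2.480 -2.015 = 20.505 m.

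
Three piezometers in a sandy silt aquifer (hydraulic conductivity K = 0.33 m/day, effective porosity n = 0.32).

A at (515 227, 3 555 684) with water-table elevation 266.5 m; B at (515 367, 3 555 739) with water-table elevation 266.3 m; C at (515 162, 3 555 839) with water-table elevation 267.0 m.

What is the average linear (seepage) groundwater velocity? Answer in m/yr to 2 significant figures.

With h = a·x + b·y + c and A as origin, the differences give:
  140·a + 55·b = -0.2
  (-65)·a + 155·b = +0.5
Eliminate b (×155 and ×55, subtract): 25275·a = -58.50 → a = ∂h/∂x = -0.002315
Back-substitute: b = ∂h/∂y = +0.002255.
|∇h| = √(-0.002315² + 0.002255²) = 0.003232
Seepage velocity v = K·i/n = 0.33 × 0.003232 / 0.32 = 0.003333 m/day = 1.217 m/yr.

1.2 m/yr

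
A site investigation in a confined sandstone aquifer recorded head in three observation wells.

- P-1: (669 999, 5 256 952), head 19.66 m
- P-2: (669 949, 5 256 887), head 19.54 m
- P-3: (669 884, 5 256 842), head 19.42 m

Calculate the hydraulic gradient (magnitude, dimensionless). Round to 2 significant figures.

Taking P-1 as reference: P-2−P-1 = (-50, -65, -0.12); P-3−P-1 = (-115, -110, -0.24).
Solve a·Δx + b·Δy = Δh: det = (-50)·(-110) − (-115)·(-65) = -1975.
∂h/∂x = [(-0.12)·(-110) − (-0.24)·(-65)] / -1975 = +0.001215
∂h/∂y = [(-50)·(-0.24) − (-115)·(-0.12)] / -1975 = +0.0009114
|∇h| = √(0.001215² + 0.0009114²) = 0.001519

0.0015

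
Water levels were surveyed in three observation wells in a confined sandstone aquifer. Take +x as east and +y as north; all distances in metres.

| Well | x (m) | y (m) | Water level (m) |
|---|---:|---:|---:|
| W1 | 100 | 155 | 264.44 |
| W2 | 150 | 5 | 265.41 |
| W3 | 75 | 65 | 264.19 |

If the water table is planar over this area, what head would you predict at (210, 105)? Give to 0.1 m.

Taking W1 as reference: W2−W1 = (50, -150, +0.97); W3−W1 = (-25, -90, -0.25).
Determinant of the coordinate differences = 50·(-90) − (-25)·(-150) = -8250.
∂h/∂x = [(+0.97)·(-90) − (-0.25)·(-150)] / -8250 = +0.01513
∂h/∂y = [50·(-0.25) − (-25)·(+0.97)] / -8250 = -0.001424
h(210, 105) = 264.44 + (+0.01513)·(110) + (-0.001424)·(-50) = 264.44 +1.664 +0.071 = 266.175 m.

266.2 m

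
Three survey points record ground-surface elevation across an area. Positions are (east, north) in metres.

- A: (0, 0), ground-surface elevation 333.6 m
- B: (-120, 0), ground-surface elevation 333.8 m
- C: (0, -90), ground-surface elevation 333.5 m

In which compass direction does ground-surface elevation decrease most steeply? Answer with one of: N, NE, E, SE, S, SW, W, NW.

SE

∂z/∂x = (333.8 − 333.6) / (-120 − 0) = -0.001667
∂z/∂y = (333.5 − 333.6) / (-90 − 0) = +0.001111
Steepest decrease is along −∇f = (+0.001667 E, -0.001111 N) → southeast.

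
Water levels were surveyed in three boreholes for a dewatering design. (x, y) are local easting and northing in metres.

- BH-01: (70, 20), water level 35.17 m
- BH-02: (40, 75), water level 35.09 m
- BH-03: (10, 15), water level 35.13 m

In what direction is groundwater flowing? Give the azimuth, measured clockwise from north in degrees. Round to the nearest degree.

Differences from BH-01: to BH-02 (Δx, Δy, Δh) = (-30, 55, -0.08); to BH-03 = (-60, -5, -0.04).
Solve a·Δx + b·Δy = Δh: det = (-30)·(-5) − (-60)·55 = 3450.
∂h/∂x = [(-0.08)·(-5) − (-0.04)·55] / 3450 = +0.0007536
∂h/∂y = [(-30)·(-0.04) − (-60)·(-0.08)] / 3450 = -0.001043
Flow direction (−∇h) has components (-0.0007536 E, +0.001043 N).
Azimuth = atan2(E, N) = atan2(-0.0007536, +0.001043) = 324.2° ≈ 324°.

324°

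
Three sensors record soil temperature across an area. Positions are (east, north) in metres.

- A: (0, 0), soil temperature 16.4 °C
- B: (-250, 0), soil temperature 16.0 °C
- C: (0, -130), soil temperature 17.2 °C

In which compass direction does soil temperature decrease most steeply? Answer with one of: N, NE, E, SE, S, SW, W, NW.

N

∂T/∂x = (16.0 − 16.4) / (-250 − 0) = +0.001600
∂T/∂y = (17.2 − 16.4) / (-130 − 0) = -0.006154
Steepest decrease is along −∇f = (-0.001600 E, +0.006154 N) → north.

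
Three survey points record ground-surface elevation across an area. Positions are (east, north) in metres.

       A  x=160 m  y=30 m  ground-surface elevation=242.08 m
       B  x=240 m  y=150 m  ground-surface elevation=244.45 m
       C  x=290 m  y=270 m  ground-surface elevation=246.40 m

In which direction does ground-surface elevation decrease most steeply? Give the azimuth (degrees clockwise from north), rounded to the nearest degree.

Differences from A: to B (Δx, Δy, Δh) = (80, 120, +2.37); to C = (130, 240, +4.32).
Determinant of the coordinate differences = 80·240 − 130·120 = 3600.
∂z/∂x = [(+2.37)·240 − (+4.32)·120] / 3600 = +0.01400
∂z/∂y = [80·(+4.32) − 130·(+2.37)] / 3600 = +0.01042
Steepest decrease is along −∇f: components (-0.01400 E, -0.01042 N).
Azimuth = atan2(-0.01400, -0.01042) = 233.3° ≈ 233°.

233°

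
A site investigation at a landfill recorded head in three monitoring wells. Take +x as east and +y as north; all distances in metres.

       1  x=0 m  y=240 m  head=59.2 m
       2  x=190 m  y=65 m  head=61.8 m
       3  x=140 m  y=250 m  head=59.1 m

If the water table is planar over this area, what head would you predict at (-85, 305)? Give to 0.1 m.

Differences from 1: to 2 (Δx, Δy, Δh) = (190, -175, +2.6); to 3 = (140, 10, -0.1).
Determinant of the coordinate differences = 190·10 − 140·(-175) = 26400.
∂h/∂x = [(+2.6)·10 − (-0.1)·(-175)] / 26400 = +0.0003220
∂h/∂y = [190·(-0.1) − 140·(+2.6)] / 26400 = -0.01451
h(-85, 305) = 59.2 + (+0.0003220)·(-85) + (-0.01451)·(65) = 59.2 -0.027 -0.943 = 58.230 m.

58.2 m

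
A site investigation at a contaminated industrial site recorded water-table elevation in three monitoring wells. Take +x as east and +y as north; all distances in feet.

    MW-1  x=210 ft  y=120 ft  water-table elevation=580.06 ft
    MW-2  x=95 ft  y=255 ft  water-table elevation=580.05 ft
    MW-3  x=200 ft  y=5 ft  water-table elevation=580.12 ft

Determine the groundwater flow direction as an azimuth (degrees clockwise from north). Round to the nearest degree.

045°

Taking MW-1 as reference: MW-2−MW-1 = (-115, 135, -0.01); MW-3−MW-1 = (-10, -115, +0.06).
Determinant of the coordinate differences = (-115)·(-115) − (-10)·135 = 14575.
∂h/∂x = [(-0.01)·(-115) − (+0.06)·135] / 14575 = -0.0004768
∂h/∂y = [(-115)·(+0.06) − (-10)·(-0.01)] / 14575 = -0.0004803
Flow direction (−∇h) has components (+0.0004768 E, +0.0004803 N).
Azimuth = atan2(E, N) = atan2(+0.0004768, +0.0004803) = 44.8° ≈ 045°.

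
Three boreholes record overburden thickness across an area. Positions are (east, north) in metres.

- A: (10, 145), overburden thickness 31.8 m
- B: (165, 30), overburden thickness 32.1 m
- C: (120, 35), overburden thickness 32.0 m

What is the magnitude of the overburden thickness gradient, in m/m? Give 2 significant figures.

Taking A as reference: B−A = (155, -115, +0.3); C−A = (110, -110, +0.2).
Determinant of the coordinate differences = 155·(-110) − 110·(-115) = -4400.
∂d/∂x = [(+0.3)·(-110) − (+0.2)·(-115)] / -4400 = +0.002273
∂d/∂y = [155·(+0.2) − 110·(+0.3)] / -4400 = +0.0004545
|∇f| = √(0.002273² + 0.0004545²) = 0.002318 m/m

0.0023 m/m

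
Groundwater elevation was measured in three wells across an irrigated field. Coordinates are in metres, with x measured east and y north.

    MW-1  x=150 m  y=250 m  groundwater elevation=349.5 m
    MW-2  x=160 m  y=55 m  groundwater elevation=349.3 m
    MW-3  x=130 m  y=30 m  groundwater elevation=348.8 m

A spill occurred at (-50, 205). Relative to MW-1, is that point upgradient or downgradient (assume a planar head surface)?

Taking MW-1 as reference: MW-2−MW-1 = (10, -195, -0.2); MW-3−MW-1 = (-20, -220, -0.7).
Determinant of the coordinate differences = 10·(-220) − (-20)·(-195) = -6100.
∂h/∂x = [(-0.2)·(-220) − (-0.7)·(-195)] / -6100 = +0.01516
∂h/∂y = [10·(-0.7) − (-20)·(-0.2)] / -6100 = +0.001803
Head at (-50, 205) = 349.5 + (+0.01516)·(-200) + (+0.001803)·(-45) = 346.39 m.
That is lower than the 349.5 m at MW-1, so the point is downgradient.

downgradient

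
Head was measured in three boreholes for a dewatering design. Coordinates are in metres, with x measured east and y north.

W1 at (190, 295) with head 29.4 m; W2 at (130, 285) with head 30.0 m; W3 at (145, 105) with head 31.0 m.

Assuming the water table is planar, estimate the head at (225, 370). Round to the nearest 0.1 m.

Differences from W1: to W2 (Δx, Δy, Δh) = (-60, -10, +0.6); to W3 = (-45, -190, +1.6).
Determinant of the coordinate differences = (-60)·(-190) − (-45)·(-10) = 10950.
∂h/∂x = [(+0.6)·(-190) − (+1.6)·(-10)] / 10950 = -0.008950
∂h/∂y = [(-60)·(+1.6) − (-45)·(+0.6)] / 10950 = -0.006301
h(225, 370) = 29.4 + (-0.008950)·(35) + (-0.006301)·(75) = 29.4 -0.313 -0.473 = 28.614 m.

28.6 m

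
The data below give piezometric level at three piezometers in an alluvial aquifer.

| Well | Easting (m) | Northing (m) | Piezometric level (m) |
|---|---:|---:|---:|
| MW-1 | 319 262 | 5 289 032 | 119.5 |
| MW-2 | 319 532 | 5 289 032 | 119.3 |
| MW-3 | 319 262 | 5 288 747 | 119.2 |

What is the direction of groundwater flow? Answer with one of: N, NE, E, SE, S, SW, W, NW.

∂h/∂x = (119.3 − 119.5) / (319532 − 319262) = -0.0007407
∂h/∂y = (119.2 − 119.5) / (5288747 − 5289032) = +0.001053
Flow = −∇h = (+0.0007407 east, -0.001053 north), which points southeast.

SE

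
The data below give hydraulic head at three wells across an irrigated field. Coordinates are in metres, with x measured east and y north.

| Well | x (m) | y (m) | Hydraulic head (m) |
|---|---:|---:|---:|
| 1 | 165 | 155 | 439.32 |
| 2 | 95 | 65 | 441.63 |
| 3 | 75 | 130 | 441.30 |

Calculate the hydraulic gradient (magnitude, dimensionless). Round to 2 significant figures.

0.022

Taking 1 as reference: 2−1 = (-70, -90, +2.31); 3−1 = (-90, -25, +1.98).
Determinant of the coordinate differences = (-70)·(-25) − (-90)·(-90) = -6350.
∂h/∂x = [(+2.31)·(-25) − (+1.98)·(-90)] / -6350 = -0.01897
∂h/∂y = [(-70)·(+1.98) − (-90)·(+2.31)] / -6350 = -0.01091
|∇h| = √(-0.01897² + -0.01091²) = 0.02188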